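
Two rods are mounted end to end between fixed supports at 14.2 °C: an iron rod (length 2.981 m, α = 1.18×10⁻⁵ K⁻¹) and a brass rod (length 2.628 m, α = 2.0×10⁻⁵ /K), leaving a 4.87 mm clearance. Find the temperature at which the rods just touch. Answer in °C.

T = 69.7 °C

Gap closes when ΔL₁ + ΔL₂ = 4.87 mm = 4.87×10⁻³ m
(α₁L₁ + α₂L₂)ΔT = g
α₁L₁ + α₂L₂ = 1.18×10⁻⁵×2.981 + 2.0×10⁻⁵×2.628 = 8.77358×10⁻⁵ m/K
ΔT = 4.87×10⁻³ / 8.77358×10⁻⁵ = 55.508 K
T = 14.2 + 55.508 = 69.708 °C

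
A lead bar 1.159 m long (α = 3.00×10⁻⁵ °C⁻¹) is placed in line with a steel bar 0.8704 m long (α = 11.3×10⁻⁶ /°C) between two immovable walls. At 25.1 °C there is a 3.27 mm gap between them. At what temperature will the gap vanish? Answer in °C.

α₁L₁ = 3.477×10⁻⁵ m/K, α₂L₂ = 9.83552×10⁻⁶ m/K → total 4.460552×10⁻⁵ m/K
ΔT = g/(α₁L₁+α₂L₂) = 3.27×10⁻³ / 4.460552×10⁻⁵ = 73.309 K
T = 25.1 + 73.309 = 98.409 °C

T = 98.4 °C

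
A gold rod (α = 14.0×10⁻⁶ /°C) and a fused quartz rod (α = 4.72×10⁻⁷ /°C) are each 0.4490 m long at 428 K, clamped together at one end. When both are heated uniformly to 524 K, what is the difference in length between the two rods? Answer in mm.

ΔT = 96 K
gold: ΔL = 14.0×10⁻⁶ × 0.4490 m × 96 = 6.0346×10⁻⁴ m = 0.60346 mm
fused quartz: ΔL = 4.72×10⁻⁷ × 0.4490 m × 96 = 2.0345×10⁻⁵ m = 0.020345 mm
difference = 0.60346 − 0.020345 = 0.583115 mm

0.583 mm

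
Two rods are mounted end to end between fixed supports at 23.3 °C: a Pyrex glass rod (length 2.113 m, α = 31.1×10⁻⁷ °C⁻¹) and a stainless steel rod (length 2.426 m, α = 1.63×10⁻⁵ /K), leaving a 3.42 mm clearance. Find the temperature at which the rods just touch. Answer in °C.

α₁L₁ = 6.57143×10⁻⁶ m/K, α₂L₂ = 3.95438×10⁻⁵ m/K → total 4.611523×10⁻⁵ m/K
ΔT = g/(α₁L₁+α₂L₂) = 3.42×10⁻³ / 4.611523×10⁻⁵ = 74.162 K
T = 23.3 + 74.162 = 97.462 °C

T = 97.5 °C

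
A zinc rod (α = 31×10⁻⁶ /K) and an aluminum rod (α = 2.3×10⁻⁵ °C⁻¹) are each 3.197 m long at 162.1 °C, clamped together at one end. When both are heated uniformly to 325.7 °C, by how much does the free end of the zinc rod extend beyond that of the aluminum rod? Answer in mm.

ΔT = 163.6 K
zinc: ΔL = 31×10⁻⁶ × 3.197 m × 163.6 = 1.6214×10⁻² m = 16.214 mm
aluminum: ΔL = 2.3×10⁻⁵ × 3.197 m × 163.6 = 1.2030×10⁻² m = 12.030 mm
difference = 16.214 − 12.030 = 4.184 mm

4.18 mm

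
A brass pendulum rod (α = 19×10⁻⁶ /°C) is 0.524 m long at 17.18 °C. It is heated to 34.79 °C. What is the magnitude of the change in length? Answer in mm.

ΔL = 0.175 mm

|ΔT| = |34.79 − 17.18| = 17.61 K
ΔL = αL₀ΔT = (19×10⁻⁶)(0.524)(17.61) = 1.75×10⁻⁴ m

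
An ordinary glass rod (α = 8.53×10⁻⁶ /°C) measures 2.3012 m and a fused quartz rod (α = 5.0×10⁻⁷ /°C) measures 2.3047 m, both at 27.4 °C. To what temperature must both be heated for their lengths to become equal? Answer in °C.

Equal length when α₁L₁ΔT − α₂L₂ΔT = L₂ − L₁ = 3.50×10⁻³ m
α₁L₁ = 1.9629236×10⁻⁵, α₂L₂ = 1.15235×10⁻⁶ → Δ(αL) = 1.8476886×10⁻⁵ m/K
ΔT = 3.50×10⁻³ / 1.8476886×10⁻⁵ = 189.426 K, so T = 27.4 + 189.426 = 216.826 °C

T = 216.8 °C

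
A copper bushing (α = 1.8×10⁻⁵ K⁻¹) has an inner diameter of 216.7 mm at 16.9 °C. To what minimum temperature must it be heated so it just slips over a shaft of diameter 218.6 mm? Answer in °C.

T = 504 °C

Required Δd = 218.6 − 216.7 = 1.9 mm
Δd = αd₀ΔT ⇒ ΔT = Δd/(αd₀) = 1.9 / (1.8×10⁻⁵ × 216.7) = 487.10 K
T_min = 16.9 + 487.10 = 504.00 °C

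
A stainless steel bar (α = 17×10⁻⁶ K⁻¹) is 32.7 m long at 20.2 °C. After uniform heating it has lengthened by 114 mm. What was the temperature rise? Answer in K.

ΔT = 205 K

ΔL = αL₀ΔT ⇒ ΔT = ΔL / (αL₀)
ΔT = 114×10⁻³ m / (17×10⁻⁶ × 32.7 m) = 205.07 K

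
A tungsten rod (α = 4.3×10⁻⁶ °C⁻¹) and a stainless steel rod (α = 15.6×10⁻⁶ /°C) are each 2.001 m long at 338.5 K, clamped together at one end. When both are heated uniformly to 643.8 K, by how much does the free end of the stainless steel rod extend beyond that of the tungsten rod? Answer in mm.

6.90 mm

ΔT = 305.3 K
tungsten: ΔL = 4.3×10⁻⁶ × 2.001 m × 305.3 = 2.6269×10⁻³ m = 2.6269 mm
stainless steel: ΔL = 15.6×10⁻⁶ × 2.001 m × 305.3 = 9.5301×10⁻³ m = 9.5301 mm
difference = 9.5301 − 2.6269 = 6.9032 mm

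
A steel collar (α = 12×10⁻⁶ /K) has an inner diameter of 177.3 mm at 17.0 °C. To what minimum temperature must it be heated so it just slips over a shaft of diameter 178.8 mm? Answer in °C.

Required Δd = 178.8 − 177.3 = 1.5 mm
Δd = αd₀ΔT ⇒ ΔT = Δd/(αd₀) = 1.5 / (12×10⁻⁶ × 177.3) = 705.02 K
T_min = 17.0 + 705.02 = 722.02 °C

T = 722 °C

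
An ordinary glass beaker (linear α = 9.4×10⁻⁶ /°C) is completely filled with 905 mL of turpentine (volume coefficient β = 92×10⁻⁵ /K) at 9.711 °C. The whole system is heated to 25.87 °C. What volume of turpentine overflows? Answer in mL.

The beaker also expands: β_container ≈ 3α = 2.82×10⁻⁵ /K
Net overflow = V₀(β_liq − 3α_cont)ΔT
β − 3α = 9.20×10⁻⁴ − 2.82×10⁻⁵ = 8.918×10⁻⁴ /K; ΔT = 16.159 K
ΔV = 905 × 8.918×10⁻⁴ × 16.159 = 13.0 mL

13.0 mL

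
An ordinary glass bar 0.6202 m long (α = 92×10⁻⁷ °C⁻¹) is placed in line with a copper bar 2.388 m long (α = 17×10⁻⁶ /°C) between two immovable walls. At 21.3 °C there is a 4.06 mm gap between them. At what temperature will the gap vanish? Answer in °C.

Gap closes when ΔL₁ + ΔL₂ = 4.06 mm = 4.06×10⁻³ m
(α₁L₁ + α₂L₂)ΔT = g
α₁L₁ + α₂L₂ = 92×10⁻⁷×0.6202 + 17×10⁻⁶×2.388 = 4.630184×10⁻⁵ m/K
ΔT = 4.06×10⁻³ / 4.630184×10⁻⁵ = 87.69 K
T = 21.3 + 87.69 = 108.99 °C

T = 109 °C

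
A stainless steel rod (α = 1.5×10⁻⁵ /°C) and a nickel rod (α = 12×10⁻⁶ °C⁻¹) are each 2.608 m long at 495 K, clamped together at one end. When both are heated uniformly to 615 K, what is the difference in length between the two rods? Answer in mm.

ΔT = 120 K
stainless steel: ΔL = 1.5×10⁻⁵ × 2.608 m × 120 = 4.6944×10⁻³ m = 4.6944 mm
nickel: ΔL = 12×10⁻⁶ × 2.608 m × 120 = 3.7555×10⁻³ m = 3.7555 mm
difference = 4.6944 − 3.7555 = 0.9389 mm

0.939 mm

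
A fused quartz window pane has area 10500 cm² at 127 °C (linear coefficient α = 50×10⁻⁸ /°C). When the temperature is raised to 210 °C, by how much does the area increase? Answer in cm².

Area coefficient ≈ 2α; |ΔT| = 83 K
ΔA = 2αA₀ΔT = 2(50×10⁻⁸)(10500)(83) = 0.871 cm²

ΔA = 0.871 cm²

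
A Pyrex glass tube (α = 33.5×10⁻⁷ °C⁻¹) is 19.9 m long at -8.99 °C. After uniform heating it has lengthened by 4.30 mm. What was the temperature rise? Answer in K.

ΔT = 64.5 K

ΔL = αL₀ΔT ⇒ ΔT = ΔL / (αL₀)
ΔT = 4.30×10⁻³ m / (33.5×10⁻⁷ × 19.9 m) = 64.502 K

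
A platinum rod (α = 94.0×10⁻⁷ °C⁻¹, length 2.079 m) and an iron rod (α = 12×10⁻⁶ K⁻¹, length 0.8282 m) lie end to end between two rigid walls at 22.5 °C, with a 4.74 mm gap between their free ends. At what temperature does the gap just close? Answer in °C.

T = 183 °C

Gap closes when ΔL₁ + ΔL₂ = 4.74 mm = 4.74×10⁻³ m
(α₁L₁ + α₂L₂)ΔT = g
α₁L₁ + α₂L₂ = 94.0×10⁻⁷×2.079 + 12×10⁻⁶×0.8282 = 2.9481×10⁻⁵ m/K
ΔT = 4.74×10⁻³ / 2.9481×10⁻⁵ = 160.78 K
T = 22.5 + 160.78 = 183.28 °C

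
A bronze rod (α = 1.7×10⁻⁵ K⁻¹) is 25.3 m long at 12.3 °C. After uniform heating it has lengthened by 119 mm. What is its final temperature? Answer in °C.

T = 289 °C

ΔL = αL₀ΔT ⇒ ΔT = ΔL / (αL₀)
ΔT = 119×10⁻³ m / (1.7×10⁻⁵ × 25.3 m) = 276.68 K
T = 12.3 + 276.68 = 288.98 °C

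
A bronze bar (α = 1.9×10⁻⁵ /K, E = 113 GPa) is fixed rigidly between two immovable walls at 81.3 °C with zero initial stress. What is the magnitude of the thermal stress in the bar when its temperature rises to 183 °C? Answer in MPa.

Fully constrained: the free strain ε = αΔT is blocked, so σ = Eε = EαΔT.
|ΔT| = 101.7 K
σ = 113×10⁹ × 1.9×10⁻⁵ × 101.7 = 2.18×10⁸ Pa

σ = 218 MPa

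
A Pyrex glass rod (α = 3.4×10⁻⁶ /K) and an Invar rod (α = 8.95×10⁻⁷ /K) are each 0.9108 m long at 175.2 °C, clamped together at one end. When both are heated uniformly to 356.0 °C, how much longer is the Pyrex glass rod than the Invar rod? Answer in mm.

0.413 mm

ΔT = 180.8 K
Pyrex glass: ΔL = 3.4×10⁻⁶ × 0.9108 m × 180.8 = 5.5989×10⁻⁴ m = 0.55989 mm
Invar: ΔL = 8.95×10⁻⁷ × 0.9108 m × 180.8 = 1.4738×10⁻⁴ m = 0.14738 mm
difference = 0.55989 − 0.14738 = 0.41251 mm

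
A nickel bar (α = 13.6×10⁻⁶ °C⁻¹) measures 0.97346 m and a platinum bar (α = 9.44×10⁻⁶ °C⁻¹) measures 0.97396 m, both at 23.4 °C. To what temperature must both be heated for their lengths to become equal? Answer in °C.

T = 147.0 °C

L₁(1 + α₁ΔT) = L₂(1 + α₂ΔT) ⇒ ΔT = (L₂ − L₁)/(α₁L₁ − α₂L₂)
L₂ − L₁ = 0.97396 − 0.97346 = 5.00×10⁻⁴ m
α₁L₁ − α₂L₂ = 13.6×10⁻⁶×0.97346 − 9.44×10⁻⁶×0.97396 = 4.0448736×10⁻⁶ m/K
ΔT = 5.00×10⁻⁴ / 4.0448736×10⁻⁶ = 123.613 K
T = 23.4 + 123.613 = 147.013 °C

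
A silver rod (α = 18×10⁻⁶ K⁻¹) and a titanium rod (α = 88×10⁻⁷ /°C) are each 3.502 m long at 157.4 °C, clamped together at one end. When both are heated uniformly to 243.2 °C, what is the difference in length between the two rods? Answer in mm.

2.76 mm

ΔT = 85.8 K
silver: ΔL = 18×10⁻⁶ × 3.502 m × 85.8 = 5.4085×10⁻³ m = 5.4085 mm
titanium: ΔL = 88×10⁻⁷ × 3.502 m × 85.8 = 2.6442×10⁻³ m = 2.6442 mm
difference = 5.4085 − 2.6442 = 2.7643 mm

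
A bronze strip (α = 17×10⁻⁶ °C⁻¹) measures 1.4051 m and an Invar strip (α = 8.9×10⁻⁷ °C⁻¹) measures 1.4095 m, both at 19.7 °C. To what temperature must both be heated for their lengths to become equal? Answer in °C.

T = 214.1 °C

Equal length when α₁L₁ΔT − α₂L₂ΔT = L₂ − L₁ = 4.40×10⁻³ m
α₁L₁ = 2.38867×10⁻⁵, α₂L₂ = 1.254455×10⁻⁶ → Δ(αL) = 2.2632245×10⁻⁵ m/K
ΔT = 4.40×10⁻³ / 2.2632245×10⁻⁵ = 194.413 K, so T = 19.7 + 194.413 = 214.113 °C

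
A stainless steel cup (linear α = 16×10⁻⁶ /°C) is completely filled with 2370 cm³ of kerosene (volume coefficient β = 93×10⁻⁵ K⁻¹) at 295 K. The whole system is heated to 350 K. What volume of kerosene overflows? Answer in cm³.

The cup also expands: β_container ≈ 3α = 4.8×10⁻⁵ /K
Net overflow = V₀(β_liq − 3α_cont)ΔT
β − 3α = 9.30×10⁻⁴ − 4.8×10⁻⁵ = 8.82×10⁻⁴ /K; ΔT = 55 K
ΔV = 2370 × 8.82×10⁻⁴ × 55 = 115 cm³

115 cm³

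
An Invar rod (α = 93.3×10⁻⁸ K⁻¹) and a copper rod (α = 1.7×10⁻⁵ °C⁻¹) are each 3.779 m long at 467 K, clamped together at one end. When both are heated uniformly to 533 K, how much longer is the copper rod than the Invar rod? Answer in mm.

ΔT = 66 K
Invar: ΔL = 93.3×10⁻⁸ × 3.779 m × 66 = 2.3270×10⁻⁴ m = 0.23270 mm
copper: ΔL = 1.7×10⁻⁵ × 3.779 m × 66 = 4.2400×10⁻³ m = 4.2400 mm
difference = 4.2400 − 0.23270 = 4.0073 mm

4.01 mm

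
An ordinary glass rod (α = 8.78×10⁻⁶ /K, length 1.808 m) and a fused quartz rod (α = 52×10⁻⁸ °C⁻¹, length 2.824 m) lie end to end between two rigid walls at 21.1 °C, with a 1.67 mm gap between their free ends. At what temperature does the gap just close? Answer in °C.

T = 117 °C

Gap closes when ΔL₁ + ΔL₂ = 1.67 mm = 1.67×10⁻³ m
(α₁L₁ + α₂L₂)ΔT = g
α₁L₁ + α₂L₂ = 8.78×10⁻⁶×1.808 + 52×10⁻⁸×2.824 = 1.734272×10⁻⁵ m/K
ΔT = 1.67×10⁻³ / 1.734272×10⁻⁵ = 96.29 K
T = 21.1 + 96.29 = 117.39 °C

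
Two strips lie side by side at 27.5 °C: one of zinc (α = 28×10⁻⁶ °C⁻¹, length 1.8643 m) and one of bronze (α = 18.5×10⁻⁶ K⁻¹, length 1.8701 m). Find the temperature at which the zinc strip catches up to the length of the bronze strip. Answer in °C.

L₁(1 + α₁ΔT) = L₂(1 + α₂ΔT) ⇒ ΔT = (L₂ − L₁)/(α₁L₁ − α₂L₂)
L₂ − L₁ = 1.8701 − 1.8643 = 5.80×10⁻³ m
α₁L₁ − α₂L₂ = 28×10⁻⁶×1.8643 − 18.5×10⁻⁶×1.8701 = 1.760355×10⁻⁵ m/K
ΔT = 5.80×10⁻³ / 1.760355×10⁻⁵ = 329.479 K
T = 27.5 + 329.479 = 356.979 °C

T = 357.0 °C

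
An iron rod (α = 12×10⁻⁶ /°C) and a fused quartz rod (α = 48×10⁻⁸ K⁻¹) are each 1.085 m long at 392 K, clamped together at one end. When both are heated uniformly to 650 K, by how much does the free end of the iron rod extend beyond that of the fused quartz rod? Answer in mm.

3.22 mm

ΔT = 258 K
iron: ΔL = 12×10⁻⁶ × 1.085 m × 258 = 3.3592×10⁻³ m = 3.3592 mm
fused quartz: ΔL = 48×10⁻⁸ × 1.085 m × 258 = 1.3437×10⁻⁴ m = 0.13437 mm
difference = 3.3592 − 0.13437 = 3.22483 mm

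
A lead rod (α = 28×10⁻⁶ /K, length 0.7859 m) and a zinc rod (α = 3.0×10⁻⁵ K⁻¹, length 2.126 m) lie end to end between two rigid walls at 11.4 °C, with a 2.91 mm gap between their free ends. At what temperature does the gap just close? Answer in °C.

T = 45.3 °C

Gap closes when ΔL₁ + ΔL₂ = 2.91 mm = 2.91×10⁻³ m
(α₁L₁ + α₂L₂)ΔT = g
α₁L₁ + α₂L₂ = 28×10⁻⁶×0.7859 + 3.0×10⁻⁵×2.126 = 8.57852×10⁻⁵ m/K
ΔT = 2.91×10⁻³ / 8.57852×10⁻⁵ = 33.922 K
T = 11.4 + 33.922 = 45.322 °C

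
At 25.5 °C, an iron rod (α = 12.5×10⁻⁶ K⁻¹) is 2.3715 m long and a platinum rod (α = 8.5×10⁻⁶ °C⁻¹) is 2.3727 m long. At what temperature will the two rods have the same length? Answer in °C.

T = 152.1 °C

Equal length when α₁L₁ΔT − α₂L₂ΔT = L₂ − L₁ = 1.20×10⁻³ m
α₁L₁ = 2.964375×10⁻⁵, α₂L₂ = 2.016795×10⁻⁵ → Δ(αL) = 9.4758×10⁻⁶ m/K
ΔT = 1.20×10⁻³ / 9.4758×10⁻⁶ = 126.638 K, so T = 25.5 + 126.638 = 152.138 °C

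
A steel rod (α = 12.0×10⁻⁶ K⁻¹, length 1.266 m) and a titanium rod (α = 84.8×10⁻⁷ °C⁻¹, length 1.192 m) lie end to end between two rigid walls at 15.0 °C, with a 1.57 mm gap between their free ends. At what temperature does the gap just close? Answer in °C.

T = 77.1 °C

Gap closes when ΔL₁ + ΔL₂ = 1.57 mm = 1.57×10⁻³ m
(α₁L₁ + α₂L₂)ΔT = g
α₁L₁ + α₂L₂ = 12.0×10⁻⁶×1.266 + 84.8×10⁻⁷×1.192 = 2.530016×10⁻⁵ m/K
ΔT = 1.57×10⁻³ / 2.530016×10⁻⁵ = 62.055 K
T = 15.0 + 62.055 = 77.055 °C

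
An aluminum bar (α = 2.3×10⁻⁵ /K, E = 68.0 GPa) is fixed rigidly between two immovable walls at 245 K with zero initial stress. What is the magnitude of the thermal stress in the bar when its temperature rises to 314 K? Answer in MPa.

σ = 108 MPa

Fully constrained: the free strain ε = αΔT is blocked, so σ = Eε = EαΔT.
|ΔT| = 69 K
σ = 68.0×10⁹ × 2.3×10⁻⁵ × 69 = 1.08×10⁸ Pa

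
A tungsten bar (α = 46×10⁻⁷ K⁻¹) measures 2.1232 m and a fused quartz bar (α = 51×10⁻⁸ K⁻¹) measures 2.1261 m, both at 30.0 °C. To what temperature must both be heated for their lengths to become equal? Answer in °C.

L₁(1 + α₁ΔT) = L₂(1 + α₂ΔT) ⇒ ΔT = (L₂ − L₁)/(α₁L₁ − α₂L₂)
L₂ − L₁ = 2.1261 − 2.1232 = 2.90×10⁻³ m
α₁L₁ − α₂L₂ = 46×10⁻⁷×2.1232 − 51×10⁻⁸×2.1261 = 8.682409×10⁻⁶ m/K
ΔT = 2.90×10⁻³ / 8.682409×10⁻⁶ = 334.009 K
T = 30.0 + 334.009 = 364.009 °C

T = 364.0 °C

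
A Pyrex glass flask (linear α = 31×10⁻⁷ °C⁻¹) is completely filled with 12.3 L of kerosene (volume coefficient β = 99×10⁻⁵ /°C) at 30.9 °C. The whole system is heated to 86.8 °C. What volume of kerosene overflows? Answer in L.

0.674 L

The flask also expands: β_container ≈ 3α = 9.3×10⁻⁶ /K
Net overflow = V₀(β_liq − 3α_cont)ΔT
β − 3α = 9.90×10⁻⁴ − 9.3×10⁻⁶ = 9.807×10⁻⁴ /K; ΔT = 55.9 K
ΔV = 12.3 × 9.807×10⁻⁴ × 55.9 = 0.674 L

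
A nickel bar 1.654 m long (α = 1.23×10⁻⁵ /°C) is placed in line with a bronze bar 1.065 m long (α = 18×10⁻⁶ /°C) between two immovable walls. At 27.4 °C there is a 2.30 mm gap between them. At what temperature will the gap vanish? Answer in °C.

α₁L₁ = 2.03442×10⁻⁵ m/K, α₂L₂ = 1.917×10⁻⁵ m/K → total 3.95142×10⁻⁵ m/K
ΔT = g/(α₁L₁+α₂L₂) = 2.30×10⁻³ / 3.95142×10⁻⁵ = 58.207 K
T = 27.4 + 58.207 = 85.607 °C

T = 85.6 °C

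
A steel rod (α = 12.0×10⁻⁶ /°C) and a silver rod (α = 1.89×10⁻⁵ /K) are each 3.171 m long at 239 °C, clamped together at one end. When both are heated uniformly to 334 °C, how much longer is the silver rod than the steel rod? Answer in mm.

2.08 mm

ΔT = 95 K
steel: ΔL = 12.0×10⁻⁶ × 3.171 m × 95 = 3.6149×10⁻³ m = 3.6149 mm
silver: ΔL = 1.89×10⁻⁵ × 3.171 m × 95 = 5.6935×10⁻³ m = 5.6935 mm
difference = 5.6935 − 3.6149 = 2.0786 mm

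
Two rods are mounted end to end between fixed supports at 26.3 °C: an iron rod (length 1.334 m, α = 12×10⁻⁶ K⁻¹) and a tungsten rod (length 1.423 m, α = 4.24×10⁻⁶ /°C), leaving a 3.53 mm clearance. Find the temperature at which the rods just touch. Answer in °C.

T = 186 °C

Gap closes when ΔL₁ + ΔL₂ = 3.53 mm = 3.53×10⁻³ m
(α₁L₁ + α₂L₂)ΔT = g
α₁L₁ + α₂L₂ = 12×10⁻⁶×1.334 + 4.24×10⁻⁶×1.423 = 2.204152×10⁻⁵ m/K
ΔT = 3.53×10⁻³ / 2.204152×10⁻⁵ = 160.15 K
T = 26.3 + 160.15 = 186.45 °C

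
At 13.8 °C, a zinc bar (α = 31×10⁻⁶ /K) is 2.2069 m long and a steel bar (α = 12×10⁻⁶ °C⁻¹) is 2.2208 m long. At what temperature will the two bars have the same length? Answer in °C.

L₁(1 + α₁ΔT) = L₂(1 + α₂ΔT) ⇒ ΔT = (L₂ − L₁)/(α₁L₁ − α₂L₂)
L₂ − L₁ = 2.2208 − 2.2069 = 1.39×10⁻² m
α₁L₁ − α₂L₂ = 31×10⁻⁶×2.2069 − 12×10⁻⁶×2.2208 = 4.17643×10⁻⁵ m/K
ΔT = 1.39×10⁻² / 4.17643×10⁻⁵ = 332.820 K
T = 13.8 + 332.820 = 346.620 °C

T = 346.6 °C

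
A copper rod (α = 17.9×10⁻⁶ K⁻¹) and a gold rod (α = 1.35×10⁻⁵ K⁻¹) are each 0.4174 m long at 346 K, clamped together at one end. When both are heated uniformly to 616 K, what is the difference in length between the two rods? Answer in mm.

ΔT = 270 K
copper: ΔL = 17.9×10⁻⁶ × 0.4174 m × 270 = 2.0173×10⁻³ m = 2.0173 mm
gold: ΔL = 1.35×10⁻⁵ × 0.4174 m × 270 = 1.5214×10⁻³ m = 1.5214 mm
difference = 2.0173 − 1.5214 = 0.4959 mm

0.496 mm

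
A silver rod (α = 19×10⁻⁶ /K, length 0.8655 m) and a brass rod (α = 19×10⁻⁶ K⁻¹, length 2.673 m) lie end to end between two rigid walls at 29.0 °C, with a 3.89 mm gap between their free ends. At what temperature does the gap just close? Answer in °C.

Gap closes when ΔL₁ + ΔL₂ = 3.89 mm = 3.89×10⁻³ m
(α₁L₁ + α₂L₂)ΔT = g
α₁L₁ + α₂L₂ = 19×10⁻⁶×0.8655 + 19×10⁻⁶×2.673 = 6.72315×10⁻⁵ m/K
ΔT = 3.89×10⁻³ / 6.72315×10⁻⁵ = 57.860 K
T = 29.0 + 57.860 = 86.860 °C

T = 86.9 °C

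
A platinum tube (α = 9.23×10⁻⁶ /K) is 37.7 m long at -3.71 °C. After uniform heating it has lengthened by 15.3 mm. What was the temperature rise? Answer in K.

ΔL = αL₀ΔT ⇒ ΔT = ΔL / (αL₀)
ΔT = 15.3×10⁻³ m / (9.23×10⁻⁶ × 37.7 m) = 43.969 K

ΔT = 44.0 K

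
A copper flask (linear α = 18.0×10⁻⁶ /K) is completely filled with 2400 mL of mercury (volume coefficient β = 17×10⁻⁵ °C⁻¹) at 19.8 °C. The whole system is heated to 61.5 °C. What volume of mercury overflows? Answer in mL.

11.6 mL

The flask also expands: β_container ≈ 3α = 5.4×10⁻⁵ /K
Net overflow = V₀(β_liq − 3α_cont)ΔT
β − 3α = 1.70×10⁻⁴ − 5.4×10⁻⁵ = 1.16×10⁻⁴ /K; ΔT = 41.7 K
ΔV = 2400 × 1.16×10⁻⁴ × 41.7 = 11.6 mL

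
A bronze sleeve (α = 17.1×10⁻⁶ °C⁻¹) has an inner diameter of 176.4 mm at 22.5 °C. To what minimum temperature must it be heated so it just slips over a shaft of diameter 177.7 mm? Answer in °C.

T = 453 °C

Required Δd = 177.7 − 176.4 = 1.3 mm
Δd = αd₀ΔT ⇒ ΔT = Δd/(αd₀) = 1.3 / (17.1×10⁻⁶ × 176.4) = 430.97 K
T_min = 22.5 + 430.97 = 453.47 °C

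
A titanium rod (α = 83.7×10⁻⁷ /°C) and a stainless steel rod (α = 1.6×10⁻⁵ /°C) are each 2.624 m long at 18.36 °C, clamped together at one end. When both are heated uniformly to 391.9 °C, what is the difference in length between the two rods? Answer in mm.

ΔT = 373.54 K
titanium: ΔL = 83.7×10⁻⁷ × 2.624 m × 373.54 = 8.2040×10⁻³ m = 8.2040 mm
stainless steel: ΔL = 1.6×10⁻⁵ × 2.624 m × 373.54 = 1.5683×10⁻² m = 15.683 mm
difference = 15.683 − 8.2040 = 7.479 mm

7.48 mm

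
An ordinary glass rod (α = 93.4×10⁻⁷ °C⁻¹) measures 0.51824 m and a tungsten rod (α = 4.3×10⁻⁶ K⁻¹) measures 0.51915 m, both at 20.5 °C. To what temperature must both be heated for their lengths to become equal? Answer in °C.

T = 369.4 °C

Equal length when α₁L₁ΔT − α₂L₂ΔT = L₂ − L₁ = 9.10×10⁻⁴ m
α₁L₁ = 4.8403616×10⁻⁶, α₂L₂ = 2.232345×10⁻⁶ → Δ(αL) = 2.6080166×10⁻⁶ m/K
ΔT = 9.10×10⁻⁴ / 2.6080166×10⁻⁶ = 348.924 K, so T = 20.5 + 348.924 = 369.424 °C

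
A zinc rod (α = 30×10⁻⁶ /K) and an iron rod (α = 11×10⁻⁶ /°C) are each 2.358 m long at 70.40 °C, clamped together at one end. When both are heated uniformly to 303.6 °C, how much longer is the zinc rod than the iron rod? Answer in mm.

ΔT = 233.20 K
zinc: ΔL = 30×10⁻⁶ × 2.358 m × 233.20 = 1.6497×10⁻² m = 16.497 mm
iron: ΔL = 11×10⁻⁶ × 2.358 m × 233.20 = 6.0487×10⁻³ m = 6.0487 mm
difference = 16.497 − 6.0487 = 10.4483 mm

10.4 mm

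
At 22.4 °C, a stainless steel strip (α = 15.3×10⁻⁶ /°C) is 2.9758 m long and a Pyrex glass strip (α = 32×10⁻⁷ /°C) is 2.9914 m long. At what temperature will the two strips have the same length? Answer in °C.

T = 456.2 °C

Equal length when α₁L₁ΔT − α₂L₂ΔT = L₂ − L₁ = 1.56×10⁻² m
α₁L₁ = 4.552974×10⁻⁵, α₂L₂ = 9.57248×10⁻⁶ → Δ(αL) = 3.595726×10⁻⁵ m/K
ΔT = 1.56×10⁻² / 3.595726×10⁻⁵ = 433.848 K, so T = 22.4 + 433.848 = 456.248 °C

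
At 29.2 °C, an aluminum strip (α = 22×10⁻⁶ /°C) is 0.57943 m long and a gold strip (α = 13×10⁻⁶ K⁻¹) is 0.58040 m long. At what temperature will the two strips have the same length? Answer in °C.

L₁(1 + α₁ΔT) = L₂(1 + α₂ΔT) ⇒ ΔT = (L₂ − L₁)/(α₁L₁ − α₂L₂)
L₂ − L₁ = 0.58040 − 0.57943 = 9.70×10⁻⁴ m
α₁L₁ − α₂L₂ = 22×10⁻⁶×0.57943 − 13×10⁻⁶×0.58040 = 5.20226×10⁻⁶ m/K
ΔT = 9.70×10⁻⁴ / 5.20226×10⁻⁶ = 186.457 K
T = 29.2 + 186.457 = 215.657 °C

T = 215.7 °C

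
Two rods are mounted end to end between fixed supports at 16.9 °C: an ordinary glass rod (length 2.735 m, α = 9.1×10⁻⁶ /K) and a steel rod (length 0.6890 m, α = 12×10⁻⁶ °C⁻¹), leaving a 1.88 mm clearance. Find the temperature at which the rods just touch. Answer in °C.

T = 73.6 °C

Gap closes when ΔL₁ + ΔL₂ = 1.88 mm = 1.88×10⁻³ m
(α₁L₁ + α₂L₂)ΔT = g
α₁L₁ + α₂L₂ = 9.1×10⁻⁶×2.735 + 12×10⁻⁶×0.6890 = 3.31565×10⁻⁵ m/K
ΔT = 1.88×10⁻³ / 3.31565×10⁻⁵ = 56.701 K
T = 16.9 + 56.701 = 73.601 °C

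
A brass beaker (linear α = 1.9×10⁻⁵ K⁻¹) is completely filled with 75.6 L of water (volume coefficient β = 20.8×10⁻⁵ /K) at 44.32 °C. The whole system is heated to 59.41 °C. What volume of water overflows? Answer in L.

0.172 L

The beaker also expands: β_container ≈ 3α = 5.7×10⁻⁵ /K
Net overflow = V₀(β_liq − 3α_cont)ΔT
β − 3α = 2.08×10⁻⁴ − 5.7×10⁻⁵ = 1.51×10⁻⁴ /K; ΔT = 15.09 K
ΔV = 75.6 × 1.51×10⁻⁴ × 15.09 = 0.172 L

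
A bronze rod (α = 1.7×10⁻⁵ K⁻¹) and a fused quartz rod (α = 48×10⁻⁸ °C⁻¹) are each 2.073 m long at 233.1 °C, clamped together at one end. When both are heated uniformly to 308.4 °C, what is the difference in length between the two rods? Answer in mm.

ΔT = 75.3 K
bronze: ΔL = 1.7×10⁻⁵ × 2.073 m × 75.3 = 2.6536×10⁻³ m = 2.6536 mm
fused quartz: ΔL = 48×10⁻⁸ × 2.073 m × 75.3 = 7.4927×10⁻⁵ m = 0.074927 mm
difference = 2.6536 − 0.074927 = 2.578673 mm

2.58 mm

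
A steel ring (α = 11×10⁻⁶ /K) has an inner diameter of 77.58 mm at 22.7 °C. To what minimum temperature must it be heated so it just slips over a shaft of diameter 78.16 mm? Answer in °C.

Required Δd = 78.16 − 77.58 = 0.58 mm
Δd = αd₀ΔT ⇒ ΔT = Δd/(αd₀) = 0.58 / (11×10⁻⁶ × 77.58) = 679.65 K
T_min = 22.7 + 679.65 = 702.35 °C

T = 702 °C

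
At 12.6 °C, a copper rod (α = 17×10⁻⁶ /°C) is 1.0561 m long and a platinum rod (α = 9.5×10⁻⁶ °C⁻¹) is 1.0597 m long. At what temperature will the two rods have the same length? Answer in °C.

Equal length when α₁L₁ΔT − α₂L₂ΔT = L₂ − L₁ = 3.60×10⁻³ m
α₁L₁ = 1.79537×10⁻⁵, α₂L₂ = 1.006715×10⁻⁵ → Δ(αL) = 7.88655×10⁻⁶ m/K
ΔT = 3.60×10⁻³ / 7.88655×10⁻⁶ = 456.473 K, so T = 12.6 + 456.473 = 469.073 °C

T = 469.1 °C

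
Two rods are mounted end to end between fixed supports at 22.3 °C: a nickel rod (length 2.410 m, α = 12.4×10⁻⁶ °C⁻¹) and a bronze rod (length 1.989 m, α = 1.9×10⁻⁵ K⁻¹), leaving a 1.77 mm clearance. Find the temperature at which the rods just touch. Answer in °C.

α₁L₁ = 2.9884×10⁻⁵ m/K, α₂L₂ = 3.7791×10⁻⁵ m/K → total 6.7675×10⁻⁵ m/K
ΔT = g/(α₁L₁+α₂L₂) = 1.77×10⁻³ / 6.7675×10⁻⁵ = 26.154 K
T = 22.3 + 26.154 = 48.454 °C

T = 48.5 °C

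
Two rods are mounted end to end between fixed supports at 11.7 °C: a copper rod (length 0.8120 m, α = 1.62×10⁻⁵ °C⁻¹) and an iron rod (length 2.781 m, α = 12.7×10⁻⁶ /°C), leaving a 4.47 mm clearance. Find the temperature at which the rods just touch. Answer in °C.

Gap closes when ΔL₁ + ΔL₂ = 4.47 mm = 4.47×10⁻³ m
(α₁L₁ + α₂L₂)ΔT = g
α₁L₁ + α₂L₂ = 1.62×10⁻⁵×0.8120 + 12.7×10⁻⁶×2.781 = 4.84731×10⁻⁵ m/K
ΔT = 4.47×10⁻³ / 4.84731×10⁻⁵ = 92.22 K
T = 11.7 + 92.22 = 103.92 °C

T = 104 °C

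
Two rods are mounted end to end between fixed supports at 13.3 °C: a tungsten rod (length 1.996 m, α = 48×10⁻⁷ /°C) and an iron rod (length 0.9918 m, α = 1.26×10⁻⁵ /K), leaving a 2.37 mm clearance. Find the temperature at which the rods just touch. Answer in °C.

Gap closes when ΔL₁ + ΔL₂ = 2.37 mm = 2.37×10⁻³ m
(α₁L₁ + α₂L₂)ΔT = g
α₁L₁ + α₂L₂ = 48×10⁻⁷×1.996 + 1.26×10⁻⁵×0.9918 = 2.207748×10⁻⁵ m/K
ΔT = 2.37×10⁻³ / 2.207748×10⁻⁵ = 107.35 K
T = 13.3 + 107.35 = 120.65 °C

T = 121 °C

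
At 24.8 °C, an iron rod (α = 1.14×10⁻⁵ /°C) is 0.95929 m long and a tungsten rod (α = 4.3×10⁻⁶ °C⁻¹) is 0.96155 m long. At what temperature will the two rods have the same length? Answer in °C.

T = 357.1 °C

L₁(1 + α₁ΔT) = L₂(1 + α₂ΔT) ⇒ ΔT = (L₂ − L₁)/(α₁L₁ − α₂L₂)
L₂ − L₁ = 0.96155 − 0.95929 = 2.26×10⁻³ m
α₁L₁ − α₂L₂ = 1.14×10⁻⁵×0.95929 − 4.3×10⁻⁶×0.96155 = 6.801241×10⁻⁶ m/K
ΔT = 2.26×10⁻³ / 6.801241×10⁻⁶ = 332.292 K
T = 24.8 + 332.292 = 357.092 °C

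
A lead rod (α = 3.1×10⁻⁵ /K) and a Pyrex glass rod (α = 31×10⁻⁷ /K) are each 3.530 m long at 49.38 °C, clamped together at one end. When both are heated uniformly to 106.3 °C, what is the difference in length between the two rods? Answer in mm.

ΔT = 56.92 K
lead: ΔL = 3.1×10⁻⁵ × 3.530 m × 56.92 = 6.2288×10⁻³ m = 6.2288 mm
Pyrex glass: ΔL = 31×10⁻⁷ × 3.530 m × 56.92 = 6.2288×10⁻⁴ m = 0.62288 mm
difference = 6.2288 − 0.62288 = 5.60592 mm

5.61 mm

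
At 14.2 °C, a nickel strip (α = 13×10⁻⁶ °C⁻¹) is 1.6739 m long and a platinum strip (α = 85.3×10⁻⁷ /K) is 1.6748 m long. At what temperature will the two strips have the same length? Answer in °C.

Equal length when α₁L₁ΔT − α₂L₂ΔT = L₂ − L₁ = 9.00×10⁻⁴ m
α₁L₁ = 2.17607×10⁻⁵, α₂L₂ = 1.4286044×10⁻⁵ → Δ(αL) = 7.474656×10⁻⁶ m/K
ΔT = 9.00×10⁻⁴ / 7.474656×10⁻⁶ = 120.407 K, so T = 14.2 + 120.407 = 134.607 °C

T = 134.6 °C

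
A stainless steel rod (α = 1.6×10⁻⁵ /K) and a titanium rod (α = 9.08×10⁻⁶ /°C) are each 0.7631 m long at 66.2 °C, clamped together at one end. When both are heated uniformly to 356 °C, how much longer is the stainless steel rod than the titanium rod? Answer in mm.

ΔT = 289.8 K
stainless steel: ΔL = 1.6×10⁻⁵ × 0.7631 m × 289.8 = 3.5383×10⁻³ m = 3.5383 mm
titanium: ΔL = 9.08×10⁻⁶ × 0.7631 m × 289.8 = 2.0080×10⁻³ m = 2.0080 mm
difference = 3.5383 − 2.0080 = 1.5303 mm

1.53 mm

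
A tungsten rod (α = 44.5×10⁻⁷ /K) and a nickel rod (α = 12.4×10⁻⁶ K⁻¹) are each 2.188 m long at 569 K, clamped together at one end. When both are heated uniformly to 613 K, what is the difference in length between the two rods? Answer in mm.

ΔT = 44 K
tungsten: ΔL = 44.5×10⁻⁷ × 2.188 m × 44 = 4.2841×10⁻⁴ m = 0.42841 mm
nickel: ΔL = 12.4×10⁻⁶ × 2.188 m × 44 = 1.1938×10⁻³ m = 1.1938 mm
difference = 1.1938 − 0.42841 = 0.76539 mm

0.765 mm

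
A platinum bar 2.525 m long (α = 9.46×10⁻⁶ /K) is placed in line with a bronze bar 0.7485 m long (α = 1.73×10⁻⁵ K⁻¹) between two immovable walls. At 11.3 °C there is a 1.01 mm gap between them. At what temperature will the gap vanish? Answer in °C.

α₁L₁ = 2.38865×10⁻⁵ m/K, α₂L₂ = 1.294905×10⁻⁵ m/K → total 3.683555×10⁻⁵ m/K
ΔT = g/(α₁L₁+α₂L₂) = 1.01×10⁻³ / 3.683555×10⁻⁵ = 27.419 K
T = 11.3 + 27.419 = 38.719 °C

T = 38.7 °C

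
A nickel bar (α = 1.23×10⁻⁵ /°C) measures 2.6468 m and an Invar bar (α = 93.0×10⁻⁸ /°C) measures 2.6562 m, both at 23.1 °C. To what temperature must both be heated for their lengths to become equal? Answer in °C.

T = 335.5 °C

L₁(1 + α₁ΔT) = L₂(1 + α₂ΔT) ⇒ ΔT = (L₂ − L₁)/(α₁L₁ − α₂L₂)
L₂ − L₁ = 2.6562 − 2.6468 = 9.40×10⁻³ m
α₁L₁ − α₂L₂ = 1.23×10⁻⁵×2.6468 − 93.0×10⁻⁸×2.6562 = 3.0085374×10⁻⁵ m/K
ΔT = 9.40×10⁻³ / 3.0085374×10⁻⁵ = 312.444 K
T = 23.1 + 312.444 = 335.544 °C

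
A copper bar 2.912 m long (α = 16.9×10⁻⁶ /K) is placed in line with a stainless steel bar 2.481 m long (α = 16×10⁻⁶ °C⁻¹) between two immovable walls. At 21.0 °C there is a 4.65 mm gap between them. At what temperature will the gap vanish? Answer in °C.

α₁L₁ = 4.92128×10⁻⁵ m/K, α₂L₂ = 3.9696×10⁻⁵ m/K → total 8.89088×10⁻⁵ m/K
ΔT = g/(α₁L₁+α₂L₂) = 4.65×10⁻³ / 8.89088×10⁻⁵ = 52.301 K
T = 21.0 + 52.301 = 73.301 °C

T = 73.3 °C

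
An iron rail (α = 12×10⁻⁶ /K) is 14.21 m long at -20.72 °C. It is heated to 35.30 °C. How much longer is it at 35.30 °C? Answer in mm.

ΔL = 9.55 mm

|ΔT| = |35.30 − (-20.72)| = 56.02 K
ΔL = αL₀ΔT = (12×10⁻⁶)(14.21)(56.02) = 9.55×10⁻³ m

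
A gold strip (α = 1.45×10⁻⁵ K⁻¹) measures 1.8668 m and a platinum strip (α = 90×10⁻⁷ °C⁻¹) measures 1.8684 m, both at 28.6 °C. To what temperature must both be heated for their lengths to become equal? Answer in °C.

T = 184.7 °C

L₁(1 + α₁ΔT) = L₂(1 + α₂ΔT) ⇒ ΔT = (L₂ − L₁)/(α₁L₁ − α₂L₂)
L₂ − L₁ = 1.8684 − 1.8668 = 1.60×10⁻³ m
α₁L₁ − α₂L₂ = 1.45×10⁻⁵×1.8668 − 90×10⁻⁷×1.8684 = 1.0253×10⁻⁵ m/K
ΔT = 1.60×10⁻³ / 1.0253×10⁻⁵ = 156.052 K
T = 28.6 + 156.052 = 184.652 °C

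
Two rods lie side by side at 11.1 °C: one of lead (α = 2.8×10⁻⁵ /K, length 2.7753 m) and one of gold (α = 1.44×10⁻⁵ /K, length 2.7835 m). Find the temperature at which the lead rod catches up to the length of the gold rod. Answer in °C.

L₁(1 + α₁ΔT) = L₂(1 + α₂ΔT) ⇒ ΔT = (L₂ − L₁)/(α₁L₁ − α₂L₂)
L₂ − L₁ = 2.7835 − 2.7753 = 8.20×10⁻³ m
α₁L₁ − α₂L₂ = 2.8×10⁻⁵×2.7753 − 1.44×10⁻⁵×2.7835 = 3.7626×10⁻⁵ m/K
ΔT = 8.20×10⁻³ / 3.7626×10⁻⁵ = 217.934 K
T = 11.1 + 217.934 = 229.034 °C

T = 229.0 °C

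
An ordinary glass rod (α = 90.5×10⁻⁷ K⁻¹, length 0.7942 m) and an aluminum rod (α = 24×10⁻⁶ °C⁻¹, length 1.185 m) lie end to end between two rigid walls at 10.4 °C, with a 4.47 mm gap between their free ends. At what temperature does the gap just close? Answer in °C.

α₁L₁ = 7.18751×10⁻⁶ m/K, α₂L₂ = 2.844×10⁻⁵ m/K → total 3.562751×10⁻⁵ m/K
ΔT = g/(α₁L₁+α₂L₂) = 4.47×10⁻³ / 3.562751×10⁻⁵ = 125.46 K
T = 10.4 + 125.46 = 135.86 °C

T = 136 °C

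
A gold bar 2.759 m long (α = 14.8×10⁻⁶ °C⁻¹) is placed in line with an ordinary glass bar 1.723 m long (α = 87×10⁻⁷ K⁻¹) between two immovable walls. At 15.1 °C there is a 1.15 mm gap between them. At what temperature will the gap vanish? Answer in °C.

Gap closes when ΔL₁ + ΔL₂ = 1.15 mm = 1.15×10⁻³ m
(α₁L₁ + α₂L₂)ΔT = g
α₁L₁ + α₂L₂ = 14.8×10⁻⁶×2.759 + 87×10⁻⁷×1.723 = 5.58233×10⁻⁵ m/K
ΔT = 1.15×10⁻³ / 5.58233×10⁻⁵ = 20.601 K
T = 15.1 + 20.601 = 35.701 °C

T = 35.7 °C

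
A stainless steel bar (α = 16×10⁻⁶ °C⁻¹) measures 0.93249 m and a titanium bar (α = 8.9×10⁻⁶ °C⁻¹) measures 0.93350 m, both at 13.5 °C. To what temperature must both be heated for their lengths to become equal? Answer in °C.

L₁(1 + α₁ΔT) = L₂(1 + α₂ΔT) ⇒ ΔT = (L₂ − L₁)/(α₁L₁ − α₂L₂)
L₂ − L₁ = 0.93350 − 0.93249 = 1.01×10⁻³ m
α₁L₁ − α₂L₂ = 16×10⁻⁶×0.93249 − 8.9×10⁻⁶×0.93350 = 6.61169×10⁻⁶ m/K
ΔT = 1.01×10⁻³ / 6.61169×10⁻⁶ = 152.760 K
T = 13.5 + 152.760 = 166.260 °C

T = 166.3 °C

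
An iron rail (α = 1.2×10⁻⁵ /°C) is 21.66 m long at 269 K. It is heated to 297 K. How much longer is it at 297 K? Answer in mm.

|ΔT| = |297 − 269| = 28 K
ΔL = αL₀ΔT = (1.2×10⁻⁵)(21.66)(28) = 7.28×10⁻³ m

ΔL = 7.28 mm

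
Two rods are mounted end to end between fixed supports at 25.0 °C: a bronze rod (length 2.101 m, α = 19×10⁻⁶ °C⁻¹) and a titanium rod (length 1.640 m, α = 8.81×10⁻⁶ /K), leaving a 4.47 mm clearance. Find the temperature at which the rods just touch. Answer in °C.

T = 107 °C

Gap closes when ΔL₁ + ΔL₂ = 4.47 mm = 4.47×10⁻³ m
(α₁L₁ + α₂L₂)ΔT = g
α₁L₁ + α₂L₂ = 19×10⁻⁶×2.101 + 8.81×10⁻⁶×1.640 = 5.43674×10⁻⁵ m/K
ΔT = 4.47×10⁻³ / 5.43674×10⁻⁵ = 82.22 K
T = 25.0 + 82.22 = 107.22 °C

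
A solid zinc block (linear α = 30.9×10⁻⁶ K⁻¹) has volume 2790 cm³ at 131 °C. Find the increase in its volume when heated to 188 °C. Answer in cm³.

Isotropic solid: β ≈ 3α = 9.3×10⁻⁵ /K; ΔT = 57 K
ΔV = 3αV₀ΔT = 3(30.9×10⁻⁶)(2790)(57) = 14.7 cm³

ΔV = 14.7 cm³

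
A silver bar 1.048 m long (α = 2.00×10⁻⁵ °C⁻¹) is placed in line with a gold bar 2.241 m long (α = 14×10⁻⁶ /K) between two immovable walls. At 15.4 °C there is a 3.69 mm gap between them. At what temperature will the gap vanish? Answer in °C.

α₁L₁ = 2.096×10⁻⁵ m/K, α₂L₂ = 3.1374×10⁻⁵ m/K → total 5.2334×10⁻⁵ m/K
ΔT = g/(α₁L₁+α₂L₂) = 3.69×10⁻³ / 5.2334×10⁻⁵ = 70.509 K
T = 15.4 + 70.509 = 85.909 °C

T = 85.9 °C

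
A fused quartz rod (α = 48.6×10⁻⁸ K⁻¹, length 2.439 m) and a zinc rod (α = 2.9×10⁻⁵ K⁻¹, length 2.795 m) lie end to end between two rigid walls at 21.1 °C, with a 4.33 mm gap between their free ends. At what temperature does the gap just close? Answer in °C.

Gap closes when ΔL₁ + ΔL₂ = 4.33 mm = 4.33×10⁻³ m
(α₁L₁ + α₂L₂)ΔT = g
α₁L₁ + α₂L₂ = 48.6×10⁻⁸×2.439 + 2.9×10⁻⁵×2.795 = 8.2240354×10⁻⁵ m/K
ΔT = 4.33×10⁻³ / 8.2240354×10⁻⁵ = 52.651 K
T = 21.1 + 52.651 = 73.751 °C

T = 73.8 °C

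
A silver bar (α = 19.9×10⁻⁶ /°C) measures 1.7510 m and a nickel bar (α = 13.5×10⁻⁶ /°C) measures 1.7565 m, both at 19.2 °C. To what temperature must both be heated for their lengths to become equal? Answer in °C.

Equal length when α₁L₁ΔT − α₂L₂ΔT = L₂ − L₁ = 5.50×10⁻³ m
α₁L₁ = 3.48449×10⁻⁵, α₂L₂ = 2.371275×10⁻⁵ → Δ(αL) = 1.113215×10⁻⁵ m/K
ΔT = 5.50×10⁻³ / 1.113215×10⁻⁵ = 494.064 K, so T = 19.2 + 494.064 = 513.264 °C

T = 513.3 °C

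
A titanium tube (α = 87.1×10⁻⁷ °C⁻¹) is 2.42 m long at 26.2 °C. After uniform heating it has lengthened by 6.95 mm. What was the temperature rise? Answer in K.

ΔT = 330 K

ΔL = αL₀ΔT ⇒ ΔT = ΔL / (αL₀)
ΔT = 6.95×10⁻³ m / (87.1×10⁻⁷ × 2.42 m) = 329.72 K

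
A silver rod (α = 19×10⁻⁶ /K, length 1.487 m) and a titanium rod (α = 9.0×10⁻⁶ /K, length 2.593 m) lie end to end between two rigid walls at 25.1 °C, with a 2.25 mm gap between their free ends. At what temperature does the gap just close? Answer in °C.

α₁L₁ = 2.8253×10⁻⁵ m/K, α₂L₂ = 2.3337×10⁻⁵ m/K → total 5.159×10⁻⁵ m/K
ΔT = g/(α₁L₁+α₂L₂) = 2.25×10⁻³ / 5.159×10⁻⁵ = 43.613 K
T = 25.1 + 43.613 = 68.713 °C

T = 68.7 °C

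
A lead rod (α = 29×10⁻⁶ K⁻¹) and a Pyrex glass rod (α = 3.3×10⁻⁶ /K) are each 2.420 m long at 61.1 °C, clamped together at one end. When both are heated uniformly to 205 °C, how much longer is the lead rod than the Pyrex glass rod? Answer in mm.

ΔT = 143.9 K
lead: ΔL = 29×10⁻⁶ × 2.420 m × 143.9 = 1.0099×10⁻² m = 10.099 mm
Pyrex glass: ΔL = 3.3×10⁻⁶ × 2.420 m × 143.9 = 1.1492×10⁻³ m = 1.1492 mm
difference = 10.099 − 1.1492 = 8.9498 mm

8.95 mm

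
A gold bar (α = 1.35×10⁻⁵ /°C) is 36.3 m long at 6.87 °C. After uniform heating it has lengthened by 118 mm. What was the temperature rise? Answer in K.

ΔL = αL₀ΔT ⇒ ΔT = ΔL / (αL₀)
ΔT = 118×10⁻³ m / (1.35×10⁻⁵ × 36.3 m) = 240.79 K

ΔT = 241 K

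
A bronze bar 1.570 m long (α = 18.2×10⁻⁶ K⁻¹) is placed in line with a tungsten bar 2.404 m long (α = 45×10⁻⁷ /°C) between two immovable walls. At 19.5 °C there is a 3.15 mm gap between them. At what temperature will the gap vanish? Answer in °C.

Gap closes when ΔL₁ + ΔL₂ = 3.15 mm = 3.15×10⁻³ m
(α₁L₁ + α₂L₂)ΔT = g
α₁L₁ + α₂L₂ = 18.2×10⁻⁶×1.570 + 45×10⁻⁷×2.404 = 3.9392×10⁻⁵ m/K
ΔT = 3.15×10⁻³ / 3.9392×10⁻⁵ = 79.965 K
T = 19.5 + 79.965 = 99.465 °C

T = 99.5 °C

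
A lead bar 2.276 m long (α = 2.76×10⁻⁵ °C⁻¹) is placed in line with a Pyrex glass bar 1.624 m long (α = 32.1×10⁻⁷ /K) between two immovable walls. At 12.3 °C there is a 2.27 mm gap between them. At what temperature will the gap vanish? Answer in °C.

T = 45.7 °C

Gap closes when ΔL₁ + ΔL₂ = 2.27 mm = 2.27×10⁻³ m
(α₁L₁ + α₂L₂)ΔT = g
α₁L₁ + α₂L₂ = 2.76×10⁻⁵×2.276 + 32.1×10⁻⁷×1.624 = 6.803064×10⁻⁵ m/K
ΔT = 2.27×10⁻³ / 6.803064×10⁻⁵ = 33.367 K
T = 12.3 + 33.367 = 45.667 °C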